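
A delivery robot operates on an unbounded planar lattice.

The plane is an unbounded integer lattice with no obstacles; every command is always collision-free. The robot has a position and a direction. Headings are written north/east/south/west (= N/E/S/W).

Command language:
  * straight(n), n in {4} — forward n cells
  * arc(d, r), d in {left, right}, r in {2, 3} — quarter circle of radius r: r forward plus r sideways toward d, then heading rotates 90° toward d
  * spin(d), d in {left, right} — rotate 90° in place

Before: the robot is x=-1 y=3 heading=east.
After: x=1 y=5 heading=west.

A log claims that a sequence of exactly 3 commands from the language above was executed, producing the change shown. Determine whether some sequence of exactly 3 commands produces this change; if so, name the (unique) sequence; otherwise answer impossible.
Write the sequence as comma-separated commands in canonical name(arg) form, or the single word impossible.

key: order matters: swapping straight(4) and arc(left, 2) lands elsewhere
from: x=-1 y=3 heading=east
t=1 straight(4) ⇒ x=3 y=3 heading=east
t=2 spin(left) ⇒ x=3 y=3 heading=north
t=3 arc(left, 2) ⇒ x=1 y=5 heading=west
uniquely the one of 343 3-step routes that fits.

straight(4), spin(left), arc(left, 2)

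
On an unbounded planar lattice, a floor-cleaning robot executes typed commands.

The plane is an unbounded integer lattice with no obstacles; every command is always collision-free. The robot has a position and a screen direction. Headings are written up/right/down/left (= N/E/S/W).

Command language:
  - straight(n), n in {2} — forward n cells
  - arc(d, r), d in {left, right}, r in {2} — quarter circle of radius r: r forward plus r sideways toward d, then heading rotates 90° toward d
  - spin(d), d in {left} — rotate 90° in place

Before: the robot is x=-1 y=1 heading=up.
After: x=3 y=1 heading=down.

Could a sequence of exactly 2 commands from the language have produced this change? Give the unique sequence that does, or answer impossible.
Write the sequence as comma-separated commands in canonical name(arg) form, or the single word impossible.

arc(right, 2), arc(right, 2)

key: cell and facing (now S) both changed — the 2 commands mix motion and turning
from: x=-1 y=1 heading=up
1. arc(right, 2) → x=1 y=3 heading=right
2. arc(right, 2) → x=3 y=1 heading=down
no rival 2-sequence matches.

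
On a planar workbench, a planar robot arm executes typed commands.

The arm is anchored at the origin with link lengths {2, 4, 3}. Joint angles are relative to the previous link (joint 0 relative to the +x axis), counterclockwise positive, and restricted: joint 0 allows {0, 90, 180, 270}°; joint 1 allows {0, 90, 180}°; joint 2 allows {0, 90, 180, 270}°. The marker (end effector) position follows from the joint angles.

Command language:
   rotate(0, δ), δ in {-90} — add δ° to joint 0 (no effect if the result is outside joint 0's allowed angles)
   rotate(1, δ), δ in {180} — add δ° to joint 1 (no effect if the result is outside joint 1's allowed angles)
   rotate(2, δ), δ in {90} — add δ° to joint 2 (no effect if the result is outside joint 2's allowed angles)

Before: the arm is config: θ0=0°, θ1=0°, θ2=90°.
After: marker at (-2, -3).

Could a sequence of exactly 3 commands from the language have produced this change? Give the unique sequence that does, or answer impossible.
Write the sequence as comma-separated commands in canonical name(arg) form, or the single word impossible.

rotate(1, 180), rotate(1, 180), rotate(1, 180)

t0: config: θ0=0°, θ1=0°, θ2=90°
step 1 (rotate(1, 180)): config: θ0=0°, θ1=180°, θ2=90°
step 2 (rotate(1, 180)): config: θ0=0°, θ1=0°, θ2=90°
step 3 (rotate(1, 180)): config: θ0=0°, θ1=180°, θ2=90°
no other 3-command option fits: unique.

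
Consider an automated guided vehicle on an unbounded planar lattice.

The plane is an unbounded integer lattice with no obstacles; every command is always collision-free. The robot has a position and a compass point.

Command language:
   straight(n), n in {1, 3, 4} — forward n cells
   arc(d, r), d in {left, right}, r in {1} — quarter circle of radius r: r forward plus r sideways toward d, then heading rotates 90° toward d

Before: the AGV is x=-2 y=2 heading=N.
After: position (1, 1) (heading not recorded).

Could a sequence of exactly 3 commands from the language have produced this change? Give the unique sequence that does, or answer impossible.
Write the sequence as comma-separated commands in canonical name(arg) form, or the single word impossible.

key: running arc(left, 1) before arc(right, 1) would end elsewhere — order is forced
t0: x=-2 y=2 heading=N
t=1 arc(right, 1) ⇒ x=-1 y=3 heading=E
t=2 arc(right, 1) ⇒ x=0 y=2 heading=S
t=3 arc(left, 1) ⇒ x=1 y=1 heading=E
no rival 3-sequence matches.

arc(right, 1), arc(right, 1), arc(left, 1)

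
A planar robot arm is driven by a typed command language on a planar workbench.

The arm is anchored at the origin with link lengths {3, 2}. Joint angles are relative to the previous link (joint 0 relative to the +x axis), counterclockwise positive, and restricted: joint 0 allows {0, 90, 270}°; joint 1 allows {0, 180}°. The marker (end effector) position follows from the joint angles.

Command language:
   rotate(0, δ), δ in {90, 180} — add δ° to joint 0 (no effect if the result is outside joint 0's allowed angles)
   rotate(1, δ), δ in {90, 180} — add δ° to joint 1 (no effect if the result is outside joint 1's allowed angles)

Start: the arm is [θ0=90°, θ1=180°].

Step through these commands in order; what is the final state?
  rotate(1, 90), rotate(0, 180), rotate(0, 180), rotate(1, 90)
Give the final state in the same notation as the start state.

initial: [θ0=90°, θ1=180°]
step 1 (rotate(1, 90)): [θ0=90°, θ1=180°]
step 2 (rotate(0, 180)): [θ0=270°, θ1=180°]
step 3 (rotate(0, 180)): [θ0=90°, θ1=180°]
step 4 (rotate(1, 90)): [θ0=90°, θ1=180°]

[θ0=90°, θ1=180°]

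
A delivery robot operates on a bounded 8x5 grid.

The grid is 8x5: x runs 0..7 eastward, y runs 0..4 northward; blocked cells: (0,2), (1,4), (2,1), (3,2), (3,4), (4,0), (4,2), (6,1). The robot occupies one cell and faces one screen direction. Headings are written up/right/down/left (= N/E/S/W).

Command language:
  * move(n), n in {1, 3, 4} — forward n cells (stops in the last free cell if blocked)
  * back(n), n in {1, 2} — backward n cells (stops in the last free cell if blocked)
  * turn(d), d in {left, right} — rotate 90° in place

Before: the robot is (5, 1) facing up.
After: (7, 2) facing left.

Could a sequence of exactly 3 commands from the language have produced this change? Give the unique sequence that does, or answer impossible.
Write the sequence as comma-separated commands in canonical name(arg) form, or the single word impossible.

move(1), turn(left), back(2)

key: cell and facing (now W) both changed — the 3 commands mix motion and turning
start: (5, 1) facing up
1. move(1) → (5, 2) facing up
2. turn(left) → (5, 2) facing left
3. back(2) → (7, 2) facing left
no other 3-command option fits: unique.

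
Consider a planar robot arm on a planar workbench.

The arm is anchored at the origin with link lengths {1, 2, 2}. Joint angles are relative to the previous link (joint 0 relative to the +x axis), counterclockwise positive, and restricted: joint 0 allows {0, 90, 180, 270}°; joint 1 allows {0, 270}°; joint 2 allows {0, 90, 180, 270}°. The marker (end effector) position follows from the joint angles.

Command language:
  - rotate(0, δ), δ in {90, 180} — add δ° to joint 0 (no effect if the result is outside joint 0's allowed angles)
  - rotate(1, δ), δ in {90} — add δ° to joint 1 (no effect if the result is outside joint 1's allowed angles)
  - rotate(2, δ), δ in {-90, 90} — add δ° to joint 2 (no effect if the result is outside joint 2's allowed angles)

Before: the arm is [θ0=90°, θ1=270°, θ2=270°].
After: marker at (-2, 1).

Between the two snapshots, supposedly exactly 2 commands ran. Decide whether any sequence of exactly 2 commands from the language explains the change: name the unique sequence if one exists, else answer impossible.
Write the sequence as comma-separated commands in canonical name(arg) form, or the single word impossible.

start: [θ0=90°, θ1=270°, θ2=270°]
step 1 (rotate(0, 90)): [θ0=180°, θ1=270°, θ2=270°]
step 2 (rotate(0, 90)): [θ0=270°, θ1=270°, θ2=270°]
no rival 2-sequence matches.

rotate(0, 90), rotate(0, 90)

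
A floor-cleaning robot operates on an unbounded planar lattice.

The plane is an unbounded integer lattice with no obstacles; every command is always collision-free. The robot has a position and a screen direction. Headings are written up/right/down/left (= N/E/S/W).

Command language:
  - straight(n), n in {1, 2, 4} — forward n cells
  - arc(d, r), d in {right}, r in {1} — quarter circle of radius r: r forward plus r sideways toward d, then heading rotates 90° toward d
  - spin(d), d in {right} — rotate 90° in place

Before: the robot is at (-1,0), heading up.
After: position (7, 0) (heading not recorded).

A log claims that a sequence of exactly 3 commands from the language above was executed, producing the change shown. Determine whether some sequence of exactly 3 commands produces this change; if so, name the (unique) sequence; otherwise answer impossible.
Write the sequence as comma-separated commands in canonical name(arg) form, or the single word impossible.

key: order matters: swapping spin(right) and straight(4) lands elsewhere
t0: at (-1,0), heading up
1. spin(right) → at (-1,0), heading right
2. straight(4) → at (3,0), heading right
3. straight(4) → at (7,0), heading right
no other 3-command option fits: unique.

spin(right), straight(4), straight(4)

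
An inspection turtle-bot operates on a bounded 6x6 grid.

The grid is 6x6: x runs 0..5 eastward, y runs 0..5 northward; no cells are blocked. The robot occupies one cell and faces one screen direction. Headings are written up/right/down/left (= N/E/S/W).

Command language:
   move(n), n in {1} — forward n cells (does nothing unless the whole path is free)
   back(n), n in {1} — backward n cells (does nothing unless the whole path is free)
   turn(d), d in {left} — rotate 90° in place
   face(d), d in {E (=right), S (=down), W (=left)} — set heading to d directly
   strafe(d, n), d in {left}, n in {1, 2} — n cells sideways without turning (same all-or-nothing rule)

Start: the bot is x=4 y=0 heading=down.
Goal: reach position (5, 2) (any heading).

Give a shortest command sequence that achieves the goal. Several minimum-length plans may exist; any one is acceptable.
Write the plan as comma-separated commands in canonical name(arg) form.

strafe(left, 1), turn(left), strafe(left, 2)

begin: x=4 y=0 heading=down
1. strafe(left, 1) → x=5 y=0 heading=down
2. turn(left) → x=5 y=0 heading=right
3. strafe(left, 2) → x=5 y=2 heading=right
shorter routes all fall short; 3 is best.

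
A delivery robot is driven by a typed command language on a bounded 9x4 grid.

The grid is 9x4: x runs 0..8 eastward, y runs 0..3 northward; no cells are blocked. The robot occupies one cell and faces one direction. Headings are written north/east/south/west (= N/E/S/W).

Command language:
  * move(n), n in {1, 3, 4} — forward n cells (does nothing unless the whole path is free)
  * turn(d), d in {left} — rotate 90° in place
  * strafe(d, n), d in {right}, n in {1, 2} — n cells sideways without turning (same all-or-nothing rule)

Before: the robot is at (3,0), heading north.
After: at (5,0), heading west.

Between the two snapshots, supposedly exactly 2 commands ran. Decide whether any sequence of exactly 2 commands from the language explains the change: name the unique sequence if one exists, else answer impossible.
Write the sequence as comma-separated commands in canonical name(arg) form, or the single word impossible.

key: running turn(left) before strafe(right, 2) would end elsewhere — order is forced
begin: at (3,0), heading north
[1] after strafe(right, 2): at (5,0), heading north
[2] after turn(left): at (5,0), heading west
uniquely the one of 36 2-step routes that fits.

strafe(right, 2), turn(left)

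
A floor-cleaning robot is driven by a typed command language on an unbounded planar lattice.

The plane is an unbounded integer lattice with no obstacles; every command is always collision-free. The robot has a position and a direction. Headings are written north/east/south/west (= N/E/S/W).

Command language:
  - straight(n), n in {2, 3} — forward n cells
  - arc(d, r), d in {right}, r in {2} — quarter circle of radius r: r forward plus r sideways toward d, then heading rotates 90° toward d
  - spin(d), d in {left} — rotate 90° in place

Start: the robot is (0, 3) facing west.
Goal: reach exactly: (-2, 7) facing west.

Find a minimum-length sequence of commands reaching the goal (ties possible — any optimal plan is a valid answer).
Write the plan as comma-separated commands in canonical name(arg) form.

start: (0, 3) facing west
[1] after arc(right, 2): (-2, 5) facing north
[2] after straight(2): (-2, 7) facing north
[3] after spin(left): (-2, 7) facing west
minimal: 3 command(s), checked below 3.

arc(right, 2), straight(2), spin(left)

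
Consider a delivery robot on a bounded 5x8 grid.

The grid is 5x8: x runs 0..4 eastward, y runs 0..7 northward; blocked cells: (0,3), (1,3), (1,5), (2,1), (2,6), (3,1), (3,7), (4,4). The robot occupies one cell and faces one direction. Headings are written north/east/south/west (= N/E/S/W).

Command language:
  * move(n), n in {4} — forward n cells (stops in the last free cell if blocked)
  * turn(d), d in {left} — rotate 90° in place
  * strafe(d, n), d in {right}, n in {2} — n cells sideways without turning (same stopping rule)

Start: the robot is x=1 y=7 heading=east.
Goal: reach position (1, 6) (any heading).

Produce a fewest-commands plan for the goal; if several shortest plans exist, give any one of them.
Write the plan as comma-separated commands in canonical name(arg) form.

strafe(right, 2)

begin: x=1 y=7 heading=east
[1] after strafe(right, 2): x=1 y=6 heading=east
nothing shorter than 1 reaches the goal.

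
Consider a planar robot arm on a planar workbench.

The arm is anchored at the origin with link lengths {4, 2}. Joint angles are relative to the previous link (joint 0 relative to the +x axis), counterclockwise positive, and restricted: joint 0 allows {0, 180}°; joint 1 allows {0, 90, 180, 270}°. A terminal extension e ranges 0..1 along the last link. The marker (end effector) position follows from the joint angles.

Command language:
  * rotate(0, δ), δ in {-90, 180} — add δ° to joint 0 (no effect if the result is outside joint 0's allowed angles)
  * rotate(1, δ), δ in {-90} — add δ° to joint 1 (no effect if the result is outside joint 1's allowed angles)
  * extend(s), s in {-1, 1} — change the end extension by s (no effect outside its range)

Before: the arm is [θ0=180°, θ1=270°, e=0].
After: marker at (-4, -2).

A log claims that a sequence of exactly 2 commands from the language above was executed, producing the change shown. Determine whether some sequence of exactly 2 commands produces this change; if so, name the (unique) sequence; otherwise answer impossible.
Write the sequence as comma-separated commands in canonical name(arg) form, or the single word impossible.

rotate(1, -90), rotate(1, -90)

from: [θ0=180°, θ1=270°, e=0]
1. rotate(1, -90) → [θ0=180°, θ1=180°, e=0]
2. rotate(1, -90) → [θ0=180°, θ1=90°, e=0]
all 25 alternatives checked — unique.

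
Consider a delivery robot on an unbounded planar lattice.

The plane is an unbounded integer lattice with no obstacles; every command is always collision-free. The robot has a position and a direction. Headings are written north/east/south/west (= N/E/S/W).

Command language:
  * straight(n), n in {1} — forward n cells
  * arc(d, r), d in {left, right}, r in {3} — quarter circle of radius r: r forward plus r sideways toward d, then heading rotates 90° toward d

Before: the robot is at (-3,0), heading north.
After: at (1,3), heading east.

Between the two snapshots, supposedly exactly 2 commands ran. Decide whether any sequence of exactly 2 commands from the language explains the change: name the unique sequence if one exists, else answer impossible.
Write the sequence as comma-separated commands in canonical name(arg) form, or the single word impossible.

arc(right, 3), straight(1)

key: order matters: swapping arc(right, 3) and straight(1) lands elsewhere
initial: at (-3,0), heading north
[1] after arc(right, 3): at (0,3), heading east
[2] after straight(1): at (1,3), heading east
no other 2-command option fits: unique.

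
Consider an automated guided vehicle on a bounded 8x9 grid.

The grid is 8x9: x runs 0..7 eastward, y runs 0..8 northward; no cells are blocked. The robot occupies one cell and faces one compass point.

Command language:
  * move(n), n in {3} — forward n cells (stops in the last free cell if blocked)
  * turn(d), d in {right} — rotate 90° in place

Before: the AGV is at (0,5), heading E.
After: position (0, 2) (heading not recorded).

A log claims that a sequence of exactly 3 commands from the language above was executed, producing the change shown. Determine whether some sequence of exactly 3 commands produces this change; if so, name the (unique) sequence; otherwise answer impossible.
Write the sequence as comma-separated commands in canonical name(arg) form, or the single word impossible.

turn(right), move(3), turn(right)

begin: at (0,5), heading E
step 1 (turn(right)): at (0,5), heading S
step 2 (move(3)): at (0,2), heading S
step 3 (turn(right)): at (0,2), heading W
no other 3-command option fits: unique.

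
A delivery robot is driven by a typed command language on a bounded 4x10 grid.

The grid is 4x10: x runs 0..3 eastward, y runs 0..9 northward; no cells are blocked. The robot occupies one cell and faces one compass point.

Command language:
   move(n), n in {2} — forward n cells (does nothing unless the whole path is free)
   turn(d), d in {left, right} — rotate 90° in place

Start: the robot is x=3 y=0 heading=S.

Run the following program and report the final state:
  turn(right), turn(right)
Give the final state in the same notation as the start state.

x=3 y=0 heading=N

initial: x=3 y=0 heading=S
t=1 turn(right) ⇒ x=3 y=0 heading=W
t=2 turn(right) ⇒ x=3 y=0 heading=N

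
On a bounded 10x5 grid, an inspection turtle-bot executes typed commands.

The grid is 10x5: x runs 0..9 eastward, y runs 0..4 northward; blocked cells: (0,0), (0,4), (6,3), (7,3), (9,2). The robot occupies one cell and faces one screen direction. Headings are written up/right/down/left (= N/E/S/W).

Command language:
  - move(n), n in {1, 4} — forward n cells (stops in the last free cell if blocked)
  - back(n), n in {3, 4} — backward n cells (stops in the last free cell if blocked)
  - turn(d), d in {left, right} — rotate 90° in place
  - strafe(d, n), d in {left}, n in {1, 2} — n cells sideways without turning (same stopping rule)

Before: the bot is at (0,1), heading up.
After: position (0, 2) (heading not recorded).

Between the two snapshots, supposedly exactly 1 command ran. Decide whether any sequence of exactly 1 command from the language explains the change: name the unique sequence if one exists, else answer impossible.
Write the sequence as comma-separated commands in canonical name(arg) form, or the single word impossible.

move(1)

start: at (0,1), heading up
t=1 move(1) ⇒ at (0,2), heading up
no other 1-command option fits: unique.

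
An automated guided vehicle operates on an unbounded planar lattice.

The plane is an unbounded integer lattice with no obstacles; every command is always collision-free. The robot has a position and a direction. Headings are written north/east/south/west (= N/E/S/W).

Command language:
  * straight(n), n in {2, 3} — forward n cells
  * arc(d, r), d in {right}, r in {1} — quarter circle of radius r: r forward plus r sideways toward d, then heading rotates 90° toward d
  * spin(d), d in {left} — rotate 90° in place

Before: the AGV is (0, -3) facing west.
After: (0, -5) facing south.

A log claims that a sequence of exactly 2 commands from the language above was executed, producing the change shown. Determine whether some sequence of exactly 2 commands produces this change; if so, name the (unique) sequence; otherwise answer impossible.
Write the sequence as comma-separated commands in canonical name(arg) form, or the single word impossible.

spin(left), straight(2)

key: running straight(2) before spin(left) would end elsewhere — order is forced
start: (0, -3) facing west
1. spin(left) → (0, -3) facing south
2. straight(2) → (0, -5) facing south
no rival 2-sequence matches.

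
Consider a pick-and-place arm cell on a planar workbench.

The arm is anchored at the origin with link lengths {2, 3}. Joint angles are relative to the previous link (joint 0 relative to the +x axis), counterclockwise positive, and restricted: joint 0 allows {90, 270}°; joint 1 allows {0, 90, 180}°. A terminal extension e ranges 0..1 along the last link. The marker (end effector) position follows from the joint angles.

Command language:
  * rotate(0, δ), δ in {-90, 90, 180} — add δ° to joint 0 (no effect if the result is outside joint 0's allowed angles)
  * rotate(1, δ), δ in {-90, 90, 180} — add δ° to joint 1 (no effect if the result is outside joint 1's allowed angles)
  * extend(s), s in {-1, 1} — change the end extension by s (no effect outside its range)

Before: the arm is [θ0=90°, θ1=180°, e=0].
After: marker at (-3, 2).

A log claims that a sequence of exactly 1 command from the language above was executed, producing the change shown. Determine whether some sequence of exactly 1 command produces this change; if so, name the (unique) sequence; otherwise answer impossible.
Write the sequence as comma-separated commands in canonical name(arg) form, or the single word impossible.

rotate(1, -90)

from: [θ0=90°, θ1=180°, e=0]
t=1 rotate(1, -90) ⇒ [θ0=90°, θ1=90°, e=0]
no rival 1-sequence matches.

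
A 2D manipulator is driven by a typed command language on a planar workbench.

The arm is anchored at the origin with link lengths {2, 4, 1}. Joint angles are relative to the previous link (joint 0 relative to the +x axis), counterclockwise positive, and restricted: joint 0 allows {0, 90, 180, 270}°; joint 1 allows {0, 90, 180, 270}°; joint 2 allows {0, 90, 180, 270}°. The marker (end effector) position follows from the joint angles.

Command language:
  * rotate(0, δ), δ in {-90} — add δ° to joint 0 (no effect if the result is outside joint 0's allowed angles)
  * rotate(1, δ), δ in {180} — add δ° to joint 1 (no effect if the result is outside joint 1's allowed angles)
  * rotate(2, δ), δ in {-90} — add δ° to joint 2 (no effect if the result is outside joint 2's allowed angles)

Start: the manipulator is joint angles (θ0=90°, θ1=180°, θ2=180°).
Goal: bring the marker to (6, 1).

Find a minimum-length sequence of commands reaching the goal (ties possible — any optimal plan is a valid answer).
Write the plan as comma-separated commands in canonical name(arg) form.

rotate(0, -90), rotate(1, 180), rotate(2, -90)

start: joint angles (θ0=90°, θ1=180°, θ2=180°)
1. rotate(0, -90) → joint angles (θ0=0°, θ1=180°, θ2=180°)
2. rotate(1, 180) → joint angles (θ0=0°, θ1=0°, θ2=180°)
3. rotate(2, -90) → joint angles (θ0=0°, θ1=0°, θ2=90°)
no 2-step plan works, so 3 is optimal.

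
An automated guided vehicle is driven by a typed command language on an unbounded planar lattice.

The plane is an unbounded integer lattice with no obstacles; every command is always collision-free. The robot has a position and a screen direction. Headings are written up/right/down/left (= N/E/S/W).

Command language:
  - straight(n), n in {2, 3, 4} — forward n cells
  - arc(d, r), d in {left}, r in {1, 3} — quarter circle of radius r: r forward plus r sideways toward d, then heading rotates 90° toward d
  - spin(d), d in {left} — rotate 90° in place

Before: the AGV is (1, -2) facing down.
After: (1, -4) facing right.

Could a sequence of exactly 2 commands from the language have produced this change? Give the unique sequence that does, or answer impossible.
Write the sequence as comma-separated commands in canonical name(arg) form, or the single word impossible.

key: cell and facing (now E) both changed — the 2 commands mix motion and turning
from: (1, -2) facing down
[1] after straight(2): (1, -4) facing down
[2] after spin(left): (1, -4) facing right
uniquely the one of 36 2-step routes that fits.

straight(2), spin(left)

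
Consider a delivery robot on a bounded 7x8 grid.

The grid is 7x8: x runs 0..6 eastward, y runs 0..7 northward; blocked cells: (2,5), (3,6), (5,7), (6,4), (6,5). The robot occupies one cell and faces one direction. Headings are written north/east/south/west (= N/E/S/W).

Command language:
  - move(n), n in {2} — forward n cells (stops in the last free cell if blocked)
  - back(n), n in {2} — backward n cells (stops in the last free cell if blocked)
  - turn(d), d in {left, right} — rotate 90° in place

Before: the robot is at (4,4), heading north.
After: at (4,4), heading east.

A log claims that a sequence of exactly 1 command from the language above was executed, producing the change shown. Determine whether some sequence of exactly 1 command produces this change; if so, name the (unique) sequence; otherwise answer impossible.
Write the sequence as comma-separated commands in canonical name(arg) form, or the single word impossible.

key: (4,4) unchanged — the single command moves nothing
from: at (4,4), heading north
1. turn(right) → at (4,4), heading east
no rival 1-sequence matches.

turn(right)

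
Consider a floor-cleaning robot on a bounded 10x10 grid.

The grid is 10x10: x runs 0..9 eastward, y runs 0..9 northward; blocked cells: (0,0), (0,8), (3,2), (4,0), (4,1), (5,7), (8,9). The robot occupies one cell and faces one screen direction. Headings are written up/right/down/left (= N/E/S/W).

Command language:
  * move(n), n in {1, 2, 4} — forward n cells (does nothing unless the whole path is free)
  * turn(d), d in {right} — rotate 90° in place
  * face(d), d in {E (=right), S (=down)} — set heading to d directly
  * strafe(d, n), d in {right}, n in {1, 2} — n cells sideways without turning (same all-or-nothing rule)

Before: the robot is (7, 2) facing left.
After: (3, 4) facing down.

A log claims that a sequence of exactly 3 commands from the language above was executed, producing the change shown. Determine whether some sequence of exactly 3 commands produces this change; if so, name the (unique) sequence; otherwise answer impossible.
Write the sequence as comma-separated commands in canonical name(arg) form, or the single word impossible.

strafe(right, 2), move(4), face(S)

key: running face(S) before strafe(right, 2) would end elsewhere — order is forced
from: (7, 2) facing left
1. strafe(right, 2) → (7, 4) facing left
2. move(4) → (3, 4) facing left
3. face(S) → (3, 4) facing down
uniquely the one of 512 3-step routes that fits.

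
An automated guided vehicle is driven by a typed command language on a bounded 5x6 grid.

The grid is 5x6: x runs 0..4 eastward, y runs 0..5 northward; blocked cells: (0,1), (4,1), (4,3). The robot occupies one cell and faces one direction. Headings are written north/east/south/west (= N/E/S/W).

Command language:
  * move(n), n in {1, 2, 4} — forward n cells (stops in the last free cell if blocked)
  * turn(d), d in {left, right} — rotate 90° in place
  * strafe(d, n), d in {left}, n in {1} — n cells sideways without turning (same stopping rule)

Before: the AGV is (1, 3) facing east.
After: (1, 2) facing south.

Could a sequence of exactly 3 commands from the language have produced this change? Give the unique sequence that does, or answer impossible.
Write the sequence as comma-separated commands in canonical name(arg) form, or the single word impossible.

key: position moved to (1,2) AND the heading swung to S — translation plus rotation needed
from: (1, 3) facing east
1. strafe(left, 1) → (1, 4) facing east
2. turn(right) → (1, 4) facing south
3. move(2) → (1, 2) facing south
no rival 3-sequence matches.

strafe(left, 1), turn(right), move(2)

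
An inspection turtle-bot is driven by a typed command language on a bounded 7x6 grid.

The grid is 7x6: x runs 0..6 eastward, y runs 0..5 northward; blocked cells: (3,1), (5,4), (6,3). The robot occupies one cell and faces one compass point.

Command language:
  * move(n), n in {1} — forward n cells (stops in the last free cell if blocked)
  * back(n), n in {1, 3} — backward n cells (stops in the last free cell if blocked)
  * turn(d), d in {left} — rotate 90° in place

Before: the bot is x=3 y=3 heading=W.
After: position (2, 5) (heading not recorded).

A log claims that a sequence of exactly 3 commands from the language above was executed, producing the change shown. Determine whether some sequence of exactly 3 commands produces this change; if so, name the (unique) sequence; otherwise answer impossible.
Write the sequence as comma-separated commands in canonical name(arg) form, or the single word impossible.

move(1), turn(left), back(3)

key: order matters: swapping move(1) and back(3) lands elsewhere
from: x=3 y=3 heading=W
1. move(1) → x=2 y=3 heading=W
2. turn(left) → x=2 y=3 heading=S
3. back(3) → x=2 y=5 heading=S
uniquely the one of 64 3-step routes that fits.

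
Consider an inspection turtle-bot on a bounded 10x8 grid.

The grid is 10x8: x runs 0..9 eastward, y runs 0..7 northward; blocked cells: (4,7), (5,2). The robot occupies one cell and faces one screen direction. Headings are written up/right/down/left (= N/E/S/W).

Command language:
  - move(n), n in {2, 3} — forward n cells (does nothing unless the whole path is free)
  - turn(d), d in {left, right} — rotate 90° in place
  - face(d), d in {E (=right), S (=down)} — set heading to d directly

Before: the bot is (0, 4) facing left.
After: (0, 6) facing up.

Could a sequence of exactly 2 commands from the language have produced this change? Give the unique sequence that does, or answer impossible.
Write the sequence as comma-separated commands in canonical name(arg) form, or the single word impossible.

key: position moved to (0,6) AND the heading swung to N — translation plus rotation needed
begin: (0, 4) facing left
1. turn(right) → (0, 4) facing up
2. move(2) → (0, 6) facing up
no other 2-command option fits: unique.

turn(right), move(2)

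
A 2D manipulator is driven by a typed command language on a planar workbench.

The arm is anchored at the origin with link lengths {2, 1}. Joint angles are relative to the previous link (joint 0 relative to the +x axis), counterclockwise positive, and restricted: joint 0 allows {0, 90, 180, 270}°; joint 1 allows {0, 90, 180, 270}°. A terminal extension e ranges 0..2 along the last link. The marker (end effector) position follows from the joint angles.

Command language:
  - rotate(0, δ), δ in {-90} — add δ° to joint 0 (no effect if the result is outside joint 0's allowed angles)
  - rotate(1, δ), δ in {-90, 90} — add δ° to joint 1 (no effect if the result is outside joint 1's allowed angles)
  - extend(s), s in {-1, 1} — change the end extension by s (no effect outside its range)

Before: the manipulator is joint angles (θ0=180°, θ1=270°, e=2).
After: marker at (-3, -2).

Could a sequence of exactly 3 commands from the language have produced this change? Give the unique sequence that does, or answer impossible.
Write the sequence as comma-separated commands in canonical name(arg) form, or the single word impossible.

t0: joint angles (θ0=180°, θ1=270°, e=2)
1. rotate(0, -90) → joint angles (θ0=90°, θ1=270°, e=2)
2. rotate(0, -90) → joint angles (θ0=0°, θ1=270°, e=2)
3. rotate(0, -90) → joint angles (θ0=270°, θ1=270°, e=2)
no other 3-command option fits: unique.

rotate(0, -90), rotate(0, -90), rotate(0, -90)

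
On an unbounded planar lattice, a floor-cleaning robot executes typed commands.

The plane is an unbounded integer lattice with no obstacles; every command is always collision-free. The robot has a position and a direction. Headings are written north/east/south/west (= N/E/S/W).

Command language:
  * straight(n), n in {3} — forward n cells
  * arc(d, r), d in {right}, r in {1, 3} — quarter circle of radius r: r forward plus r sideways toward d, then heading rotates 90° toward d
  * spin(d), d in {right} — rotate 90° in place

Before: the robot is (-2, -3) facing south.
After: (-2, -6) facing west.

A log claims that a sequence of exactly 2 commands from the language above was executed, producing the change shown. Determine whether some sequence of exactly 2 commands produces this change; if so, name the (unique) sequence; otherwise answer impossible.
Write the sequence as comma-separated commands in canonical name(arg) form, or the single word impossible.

key: order matters: swapping straight(3) and spin(right) lands elsewhere
begin: (-2, -3) facing south
t=1 straight(3) ⇒ (-2, -6) facing south
t=2 spin(right) ⇒ (-2, -6) facing west
no other 2-command option fits: unique.

straight(3), spin(right)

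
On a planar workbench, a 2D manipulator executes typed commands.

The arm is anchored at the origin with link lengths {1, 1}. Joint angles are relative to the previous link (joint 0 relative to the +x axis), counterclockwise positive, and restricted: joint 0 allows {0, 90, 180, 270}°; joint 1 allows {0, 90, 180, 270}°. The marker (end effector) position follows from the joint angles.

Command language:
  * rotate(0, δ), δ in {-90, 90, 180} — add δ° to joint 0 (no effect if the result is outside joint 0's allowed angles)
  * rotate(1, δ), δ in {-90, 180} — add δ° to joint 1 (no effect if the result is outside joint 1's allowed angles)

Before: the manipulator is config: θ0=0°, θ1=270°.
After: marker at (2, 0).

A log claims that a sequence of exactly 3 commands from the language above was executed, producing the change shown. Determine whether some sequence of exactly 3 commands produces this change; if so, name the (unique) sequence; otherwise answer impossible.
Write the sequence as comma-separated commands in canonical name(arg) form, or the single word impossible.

rotate(1, -90), rotate(1, -90), rotate(1, -90)

from: config: θ0=0°, θ1=270°
[1] after rotate(1, -90): config: θ0=0°, θ1=180°
[2] after rotate(1, -90): config: θ0=0°, θ1=90°
[3] after rotate(1, -90): config: θ0=0°, θ1=0°
no other 3-command option fits: unique.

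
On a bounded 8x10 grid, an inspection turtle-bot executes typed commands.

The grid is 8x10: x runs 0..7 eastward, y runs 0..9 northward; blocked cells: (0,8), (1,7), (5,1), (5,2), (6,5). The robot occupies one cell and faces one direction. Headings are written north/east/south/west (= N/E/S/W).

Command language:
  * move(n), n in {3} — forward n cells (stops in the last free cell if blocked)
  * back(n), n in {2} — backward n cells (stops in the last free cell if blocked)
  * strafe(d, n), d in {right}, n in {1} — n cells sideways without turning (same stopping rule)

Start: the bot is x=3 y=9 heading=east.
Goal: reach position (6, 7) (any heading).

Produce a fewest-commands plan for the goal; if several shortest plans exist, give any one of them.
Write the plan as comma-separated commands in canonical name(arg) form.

start: x=3 y=9 heading=east
t=1 move(3) ⇒ x=6 y=9 heading=east
t=2 strafe(right, 1) ⇒ x=6 y=8 heading=east
t=3 strafe(right, 1) ⇒ x=6 y=7 heading=east
minimal: 3 command(s), checked below 3.

move(3), strafe(right, 1), strafe(right, 1)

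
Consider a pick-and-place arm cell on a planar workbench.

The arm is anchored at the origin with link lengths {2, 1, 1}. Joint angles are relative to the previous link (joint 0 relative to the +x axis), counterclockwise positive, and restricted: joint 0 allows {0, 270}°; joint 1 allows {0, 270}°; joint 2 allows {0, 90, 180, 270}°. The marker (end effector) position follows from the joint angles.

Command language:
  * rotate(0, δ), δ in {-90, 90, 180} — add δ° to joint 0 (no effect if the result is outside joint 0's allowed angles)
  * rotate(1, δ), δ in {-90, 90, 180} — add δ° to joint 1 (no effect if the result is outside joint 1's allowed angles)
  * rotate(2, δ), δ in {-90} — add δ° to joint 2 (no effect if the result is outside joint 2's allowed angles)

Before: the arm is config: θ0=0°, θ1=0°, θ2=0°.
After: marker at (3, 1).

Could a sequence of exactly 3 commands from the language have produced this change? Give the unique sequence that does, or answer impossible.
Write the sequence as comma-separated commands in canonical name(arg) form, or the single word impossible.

rotate(2, -90), rotate(2, -90), rotate(2, -90)

t0: config: θ0=0°, θ1=0°, θ2=0°
t=1 rotate(2, -90) ⇒ config: θ0=0°, θ1=0°, θ2=270°
t=2 rotate(2, -90) ⇒ config: θ0=0°, θ1=0°, θ2=180°
t=3 rotate(2, -90) ⇒ config: θ0=0°, θ1=0°, θ2=90°
all 343 alternatives checked — unique.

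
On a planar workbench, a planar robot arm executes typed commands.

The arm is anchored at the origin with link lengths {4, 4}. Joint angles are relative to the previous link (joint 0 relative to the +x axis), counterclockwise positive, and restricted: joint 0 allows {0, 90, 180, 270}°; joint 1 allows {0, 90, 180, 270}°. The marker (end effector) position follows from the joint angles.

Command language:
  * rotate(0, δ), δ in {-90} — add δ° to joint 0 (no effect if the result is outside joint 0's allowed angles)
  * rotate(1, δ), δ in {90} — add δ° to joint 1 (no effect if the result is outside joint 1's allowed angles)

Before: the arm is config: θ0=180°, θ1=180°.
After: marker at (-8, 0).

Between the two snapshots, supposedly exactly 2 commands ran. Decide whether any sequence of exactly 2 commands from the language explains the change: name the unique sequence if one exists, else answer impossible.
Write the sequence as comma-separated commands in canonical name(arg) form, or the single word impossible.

start: config: θ0=180°, θ1=180°
[1] after rotate(1, 90): config: θ0=180°, θ1=270°
[2] after rotate(1, 90): config: θ0=180°, θ1=0°
uniquely the one of 4 2-step routes that fits.

rotate(1, 90), rotate(1, 90)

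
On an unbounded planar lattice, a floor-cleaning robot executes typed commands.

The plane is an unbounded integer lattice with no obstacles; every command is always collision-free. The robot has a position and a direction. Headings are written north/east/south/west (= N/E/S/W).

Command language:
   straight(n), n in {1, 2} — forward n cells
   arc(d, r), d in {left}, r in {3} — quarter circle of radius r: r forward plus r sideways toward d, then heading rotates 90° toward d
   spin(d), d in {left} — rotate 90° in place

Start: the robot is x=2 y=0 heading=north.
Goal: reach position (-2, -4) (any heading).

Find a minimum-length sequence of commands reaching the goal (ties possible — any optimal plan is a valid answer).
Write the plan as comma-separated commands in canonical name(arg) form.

spin(left), straight(1), arc(left, 3), straight(1)

t0: x=2 y=0 heading=north
1. spin(left) → x=2 y=0 heading=west
2. straight(1) → x=1 y=0 heading=west
3. arc(left, 3) → x=-2 y=-3 heading=south
4. straight(1) → x=-2 y=-4 heading=south
nothing shorter than 4 reaches the goal.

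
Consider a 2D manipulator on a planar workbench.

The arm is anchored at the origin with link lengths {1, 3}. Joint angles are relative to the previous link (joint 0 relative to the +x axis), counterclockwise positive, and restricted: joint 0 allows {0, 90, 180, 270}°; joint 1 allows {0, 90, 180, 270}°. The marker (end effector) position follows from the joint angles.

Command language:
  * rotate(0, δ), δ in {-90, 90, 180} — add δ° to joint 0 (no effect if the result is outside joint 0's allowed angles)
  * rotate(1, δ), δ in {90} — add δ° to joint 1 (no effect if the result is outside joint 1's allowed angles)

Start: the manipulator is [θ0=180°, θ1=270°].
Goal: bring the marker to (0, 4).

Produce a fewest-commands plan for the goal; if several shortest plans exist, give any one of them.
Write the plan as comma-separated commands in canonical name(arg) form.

start: [θ0=180°, θ1=270°]
t=1 rotate(1, 90) ⇒ [θ0=180°, θ1=0°]
t=2 rotate(0, -90) ⇒ [θ0=90°, θ1=0°]
nothing shorter than 2 reaches the goal.

rotate(1, 90), rotate(0, -90)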